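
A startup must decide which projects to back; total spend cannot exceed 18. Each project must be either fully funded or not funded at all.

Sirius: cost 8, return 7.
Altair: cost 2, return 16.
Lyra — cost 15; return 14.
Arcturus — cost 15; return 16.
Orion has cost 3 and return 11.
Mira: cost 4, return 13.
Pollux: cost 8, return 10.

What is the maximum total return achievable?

This is a 0-1 knapsack instance.
Allowing fractional choices, the relaxed optimum would be about 51.1, but projects are indivisible.
Altair + Orion + Mira + Pollux: cost 2 + 3 + 4 + 8 = 17 ≤ 18, return 16 + 11 + 13 + 10 = 50.
Sirius + Altair + Orion + Mira: cost 8 + 2 + 3 + 4 = 17 ≤ 18, return 7 + 16 + 11 + 13 = 47.
Best is Altair, Orion, Mira, and Pollux with total return 50.

50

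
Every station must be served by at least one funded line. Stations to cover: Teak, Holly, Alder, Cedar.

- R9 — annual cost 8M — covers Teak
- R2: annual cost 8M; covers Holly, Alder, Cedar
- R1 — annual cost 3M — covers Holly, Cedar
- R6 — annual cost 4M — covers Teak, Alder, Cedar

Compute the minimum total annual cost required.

Choose R1 and R6: together they cover Teak, Holly, Alder, Cedar — every station.
Total annual cost: 3 + 4 = 7.
No cover costs less than 7.

7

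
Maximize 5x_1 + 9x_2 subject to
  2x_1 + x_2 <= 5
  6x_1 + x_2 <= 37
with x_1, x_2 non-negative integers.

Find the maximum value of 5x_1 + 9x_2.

45

(x_1,x_2)=(0,5): 2·0+1·5=5≤5, 6·0+1·5=5≤37, objective 45.
(x_1,x_2)=(0,4): 2·0+1·4=4≤5, 6·0+1·4=4≤37, objective 36.
No feasible integer point exceeds 45.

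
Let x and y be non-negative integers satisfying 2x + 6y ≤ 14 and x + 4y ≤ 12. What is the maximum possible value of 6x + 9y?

(x,y)=(7,0) is feasible, giving 42.
(x,y)=(6,0) is feasible, giving 36.
No feasible integer point exceeds 42.

42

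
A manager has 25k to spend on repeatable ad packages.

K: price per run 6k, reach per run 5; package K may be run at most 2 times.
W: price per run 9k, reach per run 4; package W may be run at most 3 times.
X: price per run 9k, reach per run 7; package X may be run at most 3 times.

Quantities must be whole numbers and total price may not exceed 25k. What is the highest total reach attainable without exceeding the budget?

K has the best ratio (5/6); taking only K gives at most 2×5 = 10 (stopped by the supply cap of 2).
Mixing does better — 1×K and 2×X: price 24 ≤ 25, reach 1·5 + 2·7 = 19.

19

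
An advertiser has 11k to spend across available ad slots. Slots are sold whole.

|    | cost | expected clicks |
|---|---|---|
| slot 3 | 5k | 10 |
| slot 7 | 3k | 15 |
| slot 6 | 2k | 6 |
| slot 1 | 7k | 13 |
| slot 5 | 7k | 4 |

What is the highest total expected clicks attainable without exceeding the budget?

31

Allowing fractional choices, the relaxed optimum would be about 32.9, but ad slots are indivisible.
slot 3 + slot 7 + slot 6: cost 5 + 3 + 2 = 10 ≤ 11, expected clicks 10 + 15 + 6 = 31.
slot 7 + slot 1: cost 3 + 7 = 10 ≤ 11, expected clicks 15 + 13 = 28.
Best is slot 3, slot 7, and slot 6 with total expected clicks 31.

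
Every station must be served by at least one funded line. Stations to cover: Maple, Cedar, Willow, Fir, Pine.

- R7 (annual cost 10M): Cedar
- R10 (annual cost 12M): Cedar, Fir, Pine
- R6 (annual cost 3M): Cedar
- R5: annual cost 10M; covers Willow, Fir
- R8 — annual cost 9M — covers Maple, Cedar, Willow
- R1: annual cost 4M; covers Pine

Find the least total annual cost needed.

21

The greedy cost-per-new-station heuristic would pick R6, R1, R8, and R5 for 26, but a cheaper cover exists.
Choose R10 and R8: together they cover Maple, Cedar, Willow, Fir, Pine — every station.
Total annual cost: 12 + 9 = 21.
No cover costs less than 21.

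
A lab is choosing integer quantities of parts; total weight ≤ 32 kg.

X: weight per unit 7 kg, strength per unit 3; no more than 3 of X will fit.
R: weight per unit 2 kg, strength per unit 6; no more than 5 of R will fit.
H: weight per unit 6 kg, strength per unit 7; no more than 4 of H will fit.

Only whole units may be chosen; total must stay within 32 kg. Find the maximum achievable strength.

52

R has the best ratio (6/2); taking only R gives at most 5×6 = 30 (stopped by the supply cap of 5).
Mixing does better — 4×R and 4×H: weight 32 ≤ 32, strength 4·6 + 4·7 = 52.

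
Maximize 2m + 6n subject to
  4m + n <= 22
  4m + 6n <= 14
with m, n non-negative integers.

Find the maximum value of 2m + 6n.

12

The continuous relaxation peaks at (0, 2.33) with value 14.00; rounding to a feasible lattice point costs some objective.
(m,n)=(0,2): 4·0+1·2=2≤22, 4·0+6·2=12≤14, objective 12.
(m,n)=(1,1): 4·1+1·1=5≤22, 4·1+6·1=10≤14, objective 8.
(m,n)=(0,1): 4·0+1·1=1≤22, 4·0+6·1=6≤14, objective 6.
No feasible integer point exceeds 12.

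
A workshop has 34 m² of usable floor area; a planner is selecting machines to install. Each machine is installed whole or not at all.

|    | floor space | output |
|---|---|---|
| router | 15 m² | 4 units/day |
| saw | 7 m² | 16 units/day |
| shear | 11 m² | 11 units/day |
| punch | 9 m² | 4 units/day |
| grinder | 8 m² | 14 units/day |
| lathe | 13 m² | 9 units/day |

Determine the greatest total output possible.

41

saw + grinder + lathe: floor space 7 + 8 + 13 = 28 ≤ 34, output 16 + 14 + 9 = 39.
saw + shear + grinder: floor space 7 + 11 + 8 = 26 ≤ 34, output 16 + 11 + 14 = 41.
saw + shear + lathe: floor space 7 + 11 + 13 = 31 ≤ 34, output 16 + 11 + 9 = 36.
Best is saw, shear, and grinder with total output 41.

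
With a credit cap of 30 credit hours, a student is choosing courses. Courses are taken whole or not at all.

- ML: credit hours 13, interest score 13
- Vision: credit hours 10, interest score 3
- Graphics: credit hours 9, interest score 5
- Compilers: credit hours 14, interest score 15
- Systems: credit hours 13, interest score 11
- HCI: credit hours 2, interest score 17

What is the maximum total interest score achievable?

ML + Compilers + HCI: credit hours 13 + 14 + 2 = 29 ≤ 30, interest score 13 + 15 + 17 = 45.
Compilers + Systems + HCI: credit hours 14 + 13 + 2 = 29 ≤ 30, interest score 15 + 11 + 17 = 43.
ML + Systems + HCI: credit hours 13 + 13 + 2 = 28 ≤ 30, interest score 13 + 11 + 17 = 41.
Best is ML, Compilers, and HCI with total interest score 45.

45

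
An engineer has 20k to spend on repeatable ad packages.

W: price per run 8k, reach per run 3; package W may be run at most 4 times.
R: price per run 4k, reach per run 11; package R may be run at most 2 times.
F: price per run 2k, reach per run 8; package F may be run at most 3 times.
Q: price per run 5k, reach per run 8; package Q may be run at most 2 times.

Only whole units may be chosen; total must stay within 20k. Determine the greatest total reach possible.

54

1×R, 3×F, and 2×Q: price 20 ≤ 20, reach 1·11 + 3·8 + 2·8 = 51.
2×R, 3×F, and 1×Q: price 19 ≤ 20, reach 2·11 + 3·8 + 1·8 = 54.
Best is 54.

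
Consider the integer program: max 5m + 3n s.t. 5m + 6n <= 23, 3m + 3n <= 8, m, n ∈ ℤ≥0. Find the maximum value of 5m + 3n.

10

Relaxing integrality, the LP optimum is 13.33 at (m,n) = (2.67, 0), which is not an integer point.
(m,n)=(2,0): 5·2+6·0=10≤23, 3·2+3·0=6≤8, objective 10.
(m,n)=(1,1): 5·1+6·1=11≤23, 3·1+3·1=6≤8, objective 8.
Maximum is 10 at (m,n)=(2,0).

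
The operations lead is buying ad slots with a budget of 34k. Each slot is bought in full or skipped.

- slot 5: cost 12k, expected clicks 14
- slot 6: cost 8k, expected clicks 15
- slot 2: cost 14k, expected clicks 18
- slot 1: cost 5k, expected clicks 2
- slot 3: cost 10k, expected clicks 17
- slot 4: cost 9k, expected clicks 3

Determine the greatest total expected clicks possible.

slot 6 + slot 2 + slot 3: cost 8 + 14 + 10 = 32 ≤ 34, expected clicks 15 + 18 + 17 = 50.
slot 5 + slot 6 + slot 2: cost 12 + 8 + 14 = 34 ≤ 34, expected clicks 14 + 15 + 18 = 47.
Best is slot 6, slot 2, and slot 3 with total expected clicks 50.

50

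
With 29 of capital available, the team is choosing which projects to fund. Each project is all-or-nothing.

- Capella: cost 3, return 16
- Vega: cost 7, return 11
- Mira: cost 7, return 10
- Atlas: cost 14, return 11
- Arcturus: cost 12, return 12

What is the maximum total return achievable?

49

Capella + Vega + Mira + Arcturus: cost 3 + 7 + 7 + 12 = 29 ≤ 29, return 16 + 11 + 10 + 12 = 49.
Capella + Atlas + Arcturus: cost 3 + 14 + 12 = 29 ≤ 29, return 16 + 11 + 12 = 39.
Capella + Vega + Arcturus: cost 3 + 7 + 12 = 22 ≤ 29, return 16 + 11 + 12 = 39.
Best is Capella, Vega, Mira, and Arcturus with total return 49.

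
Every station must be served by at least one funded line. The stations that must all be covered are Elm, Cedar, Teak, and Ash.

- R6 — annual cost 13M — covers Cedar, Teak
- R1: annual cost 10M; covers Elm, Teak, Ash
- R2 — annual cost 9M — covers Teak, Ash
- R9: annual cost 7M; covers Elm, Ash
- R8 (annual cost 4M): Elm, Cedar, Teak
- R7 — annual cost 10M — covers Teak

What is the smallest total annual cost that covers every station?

Choose R9 and R8: together they cover Elm, Cedar, Teak, Ash — every station.
Total annual cost: 7 + 4 = 11.
No cover costs less than 11.

11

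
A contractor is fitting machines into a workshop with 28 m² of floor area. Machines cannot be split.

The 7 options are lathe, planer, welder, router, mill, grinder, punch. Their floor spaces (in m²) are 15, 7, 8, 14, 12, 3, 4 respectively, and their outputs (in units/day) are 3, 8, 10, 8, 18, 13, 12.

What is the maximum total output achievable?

Allowing fractional choices, the relaxed optimum would be about 54.1, but machines are indivisible.
planer + mill + grinder + punch: floor space 7 + 12 + 3 + 4 = 26 ≤ 28, output 8 + 18 + 13 + 12 = 51.
welder + mill + grinder + punch: floor space 8 + 12 + 3 + 4 = 27 ≤ 28, output 10 + 18 + 13 + 12 = 53.
Best is welder, mill, grinder, and punch with total output 53.

53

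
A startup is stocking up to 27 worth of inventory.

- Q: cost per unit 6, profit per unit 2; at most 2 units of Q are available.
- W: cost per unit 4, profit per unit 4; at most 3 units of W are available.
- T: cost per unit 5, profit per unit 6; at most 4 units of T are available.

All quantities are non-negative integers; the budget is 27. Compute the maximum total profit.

1×W and 4×T: cost 24 ≤ 27, profit 1·4 + 4·6 = 28.
3×W and 3×T: cost 27 ≤ 27, profit 3·4 + 3·6 = 30.
Best is 30.

30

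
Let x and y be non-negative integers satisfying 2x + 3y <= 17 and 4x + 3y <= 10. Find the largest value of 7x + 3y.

(x,y)=(2,0): 2·2+3·0=4≤17, 4·2+3·0=8≤10, objective 14.
(x,y)=(1,1): 2·1+3·1=5≤17, 4·1+3·1=7≤10, objective 10.
(x,y)=(1,0): 2·1+3·0=2≤17, 4·1+3·0=4≤10, objective 7.
Maximum is 14 at (x,y)=(2,0).

14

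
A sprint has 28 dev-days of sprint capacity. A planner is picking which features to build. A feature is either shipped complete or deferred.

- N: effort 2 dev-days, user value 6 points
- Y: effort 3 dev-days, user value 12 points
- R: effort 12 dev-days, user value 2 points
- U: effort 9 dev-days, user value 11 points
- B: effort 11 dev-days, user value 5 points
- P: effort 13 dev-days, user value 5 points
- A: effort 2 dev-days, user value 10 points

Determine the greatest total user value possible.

Allowing fractional choices, the relaxed optimum would be about 44.4, but features are indivisible.
N + Y + U + A: effort 2 + 3 + 9 + 2 = 16 ≤ 28, user value 6 + 12 + 11 + 10 = 39.
N + Y + U + B + A: effort 2 + 3 + 9 + 11 + 2 = 27 ≤ 28, user value 6 + 12 + 11 + 5 + 10 = 44.
N + Y + R + U + A: effort 2 + 3 + 12 + 9 + 2 = 28 ≤ 28, user value 6 + 12 + 2 + 11 + 10 = 41.
Best is N, Y, U, B, and A with total user value 44.

44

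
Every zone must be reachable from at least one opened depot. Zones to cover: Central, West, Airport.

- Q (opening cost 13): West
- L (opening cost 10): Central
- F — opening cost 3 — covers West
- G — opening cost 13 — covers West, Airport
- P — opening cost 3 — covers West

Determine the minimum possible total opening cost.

23

Choose L and G: together they cover Central, West, Airport — every zone.
Total opening cost: 10 + 13 = 23.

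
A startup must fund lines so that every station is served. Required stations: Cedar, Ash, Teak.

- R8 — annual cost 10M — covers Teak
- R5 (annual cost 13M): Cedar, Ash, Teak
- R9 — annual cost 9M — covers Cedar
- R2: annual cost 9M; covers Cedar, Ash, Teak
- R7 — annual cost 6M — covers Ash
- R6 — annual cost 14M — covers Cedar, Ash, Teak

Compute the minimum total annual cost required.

R2 alone covers Cedar, Ash, Teak — every station.
Total annual cost: 9.
No cover costs less than 9.

9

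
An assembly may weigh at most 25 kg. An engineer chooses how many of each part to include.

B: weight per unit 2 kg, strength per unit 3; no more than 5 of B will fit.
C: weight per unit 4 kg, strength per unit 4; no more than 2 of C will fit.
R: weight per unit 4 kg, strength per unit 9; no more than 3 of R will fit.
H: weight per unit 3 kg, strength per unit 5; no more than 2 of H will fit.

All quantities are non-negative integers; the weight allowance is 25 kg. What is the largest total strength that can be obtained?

47

5×B, 3×R, and 1×H: weight 25 ≤ 25, strength 5·3 + 3·9 + 1·5 = 47.
3×B, 3×R, and 2×H: weight 24 ≤ 25, strength 3·3 + 3·9 + 2·5 = 46.
Best is 47.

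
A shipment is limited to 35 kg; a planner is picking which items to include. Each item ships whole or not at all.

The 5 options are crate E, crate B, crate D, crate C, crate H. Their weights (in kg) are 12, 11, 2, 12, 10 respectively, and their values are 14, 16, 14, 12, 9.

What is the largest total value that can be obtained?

Allowing fractional choices, the relaxed optimum would be about 54.0, but items are indivisible.
crate E + crate B + crate D + crate H: weight 12 + 11 + 2 + 10 = 35 ≤ 35, value 14 + 16 + 14 + 9 = 53.
crate B + crate D + crate C + crate H: weight 11 + 2 + 12 + 10 = 35 ≤ 35, value 16 + 14 + 12 + 9 = 51.
Best is crate E, crate B, crate D, and crate H with total value 53.

53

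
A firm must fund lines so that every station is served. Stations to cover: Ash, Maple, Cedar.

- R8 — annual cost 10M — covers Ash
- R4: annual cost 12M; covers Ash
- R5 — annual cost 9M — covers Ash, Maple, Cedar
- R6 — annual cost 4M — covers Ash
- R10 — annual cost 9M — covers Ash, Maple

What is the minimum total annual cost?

R5 alone covers Ash, Maple, Cedar — every station.
Total annual cost: 9.
No cover costs less than 9.

9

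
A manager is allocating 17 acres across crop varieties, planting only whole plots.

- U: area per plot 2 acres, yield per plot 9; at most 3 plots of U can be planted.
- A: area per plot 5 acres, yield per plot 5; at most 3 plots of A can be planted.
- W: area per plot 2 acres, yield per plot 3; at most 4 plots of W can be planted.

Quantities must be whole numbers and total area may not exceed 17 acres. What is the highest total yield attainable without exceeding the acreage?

This is a bounded integer knapsack.
3×U, 1×A, and 3×W: area 17 ≤ 17, yield 3·9 + 1·5 + 3·3 = 41.
3×U and 4×W: area 14 ≤ 17, yield 3·9 + 4·3 = 39.
Best is 41.

41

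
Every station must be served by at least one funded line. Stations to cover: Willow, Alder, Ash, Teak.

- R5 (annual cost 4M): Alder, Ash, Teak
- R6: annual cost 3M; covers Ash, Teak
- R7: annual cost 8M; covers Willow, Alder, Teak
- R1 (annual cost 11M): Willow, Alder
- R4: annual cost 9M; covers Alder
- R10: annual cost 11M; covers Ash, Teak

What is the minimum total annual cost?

11

The greedy cost-per-new-station heuristic would pick R5 and R7 for 12, but a cheaper cover exists.
Choose R6 and R7: together they cover Willow, Alder, Ash, Teak — every station.
Total annual cost: 3 + 8 = 11.
No cover costs less than 11.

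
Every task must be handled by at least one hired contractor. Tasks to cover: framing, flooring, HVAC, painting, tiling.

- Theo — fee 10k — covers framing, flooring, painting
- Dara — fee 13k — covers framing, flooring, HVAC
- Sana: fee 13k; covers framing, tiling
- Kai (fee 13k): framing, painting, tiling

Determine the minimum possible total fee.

26

This is a weighted set-cover instance.
The greedy cost-per-new-task heuristic would pick Theo, Dara, and Sana for 36, but a cheaper cover exists.
Choose Dara and Kai: together they cover framing, flooring, HVAC, painting, tiling — every task.
Total fee: 13 + 13 = 26.
No cover costs less than 26.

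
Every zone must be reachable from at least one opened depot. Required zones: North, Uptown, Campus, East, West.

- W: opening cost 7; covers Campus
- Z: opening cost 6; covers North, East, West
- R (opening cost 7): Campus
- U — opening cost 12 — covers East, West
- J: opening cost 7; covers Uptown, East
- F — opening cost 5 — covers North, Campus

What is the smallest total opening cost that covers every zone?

This is a weighted set-cover instance.
Choose Z, J, and F: together they cover North, Uptown, Campus, East, West — every zone.
Total opening cost: 6 + 7 + 5 = 18.
No cover costs less than 18.

18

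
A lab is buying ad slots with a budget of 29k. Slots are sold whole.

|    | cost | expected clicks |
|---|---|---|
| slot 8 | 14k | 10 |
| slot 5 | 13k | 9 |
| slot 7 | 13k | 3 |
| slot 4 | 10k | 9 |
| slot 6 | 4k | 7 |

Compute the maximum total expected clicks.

Take slot 8, slot 4, and slot 6: cost 14 + 10 + 4 = 28 ≤ 29, expected clicks 10 + 9 + 7 = 26.
No other feasible combination does better.

26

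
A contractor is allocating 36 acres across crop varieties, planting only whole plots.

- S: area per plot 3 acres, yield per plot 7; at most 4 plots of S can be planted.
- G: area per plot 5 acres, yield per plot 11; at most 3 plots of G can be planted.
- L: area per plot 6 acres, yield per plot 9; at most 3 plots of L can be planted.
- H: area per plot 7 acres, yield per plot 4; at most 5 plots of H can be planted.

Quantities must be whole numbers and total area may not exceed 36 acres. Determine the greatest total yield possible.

72

4×S, 3×G, and 1×L: area 33 ≤ 36, yield 4·7 + 3·11 + 1·9 = 70.
3×S, 3×G, and 2×L: area 36 ≤ 36, yield 3·7 + 3·11 + 2·9 = 72.
Best is 72.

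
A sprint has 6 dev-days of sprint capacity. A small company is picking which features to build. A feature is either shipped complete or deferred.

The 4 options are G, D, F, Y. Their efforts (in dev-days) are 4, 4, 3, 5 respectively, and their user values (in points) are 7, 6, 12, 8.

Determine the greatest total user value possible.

12

Allowing fractional choices, the relaxed optimum would be about 17.2, but features are indivisible.
Y: effort 5 ≤ 6, user value 8.
F: effort 3 ≤ 6, user value 12.
Best is F with total user value 12.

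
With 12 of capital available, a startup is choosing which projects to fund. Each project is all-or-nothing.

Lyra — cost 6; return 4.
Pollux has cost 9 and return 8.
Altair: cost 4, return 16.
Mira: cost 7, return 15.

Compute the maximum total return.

This is a 0-1 knapsack instance.
Allowing fractional choices, the relaxed optimum would be about 31.9, but projects are indivisible.
Altair: cost 4 ≤ 12, return 16.
Lyra + Altair: cost 6 + 4 = 10 ≤ 12, return 4 + 16 = 20.
Altair + Mira: cost 4 + 7 = 11 ≤ 12, return 16 + 15 = 31.
Best is Altair and Mira with total return 31.

31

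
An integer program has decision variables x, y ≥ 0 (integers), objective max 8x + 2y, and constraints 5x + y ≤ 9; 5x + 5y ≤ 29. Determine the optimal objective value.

Relaxing integrality, the LP optimum is 16.40 at (x,y) = (0.8, 5), which is not an integer point.
(x,y)=(1,4) is feasible, giving 16.
(x,y)=(1,3) is feasible, giving 14.
No feasible integer point exceeds 16.

16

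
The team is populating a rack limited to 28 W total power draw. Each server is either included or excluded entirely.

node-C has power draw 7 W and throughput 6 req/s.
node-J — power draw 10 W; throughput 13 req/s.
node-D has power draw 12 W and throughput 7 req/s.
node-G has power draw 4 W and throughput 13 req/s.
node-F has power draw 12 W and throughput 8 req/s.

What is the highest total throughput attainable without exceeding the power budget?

This is a 0-1 knapsack instance.
Allowing fractional choices, the relaxed optimum would be about 36.7, but servers are indivisible.
node-J + node-G + node-F: power draw 10 + 4 + 12 = 26 ≤ 28, throughput 13 + 13 + 8 = 34.
node-J + node-D + node-G: power draw 10 + 12 + 4 = 26 ≤ 28, throughput 13 + 7 + 13 = 33.
node-C + node-J + node-G: power draw 7 + 10 + 4 = 21 ≤ 28, throughput 6 + 13 + 13 = 32.
Best is node-J, node-G, and node-F with total throughput 34.

34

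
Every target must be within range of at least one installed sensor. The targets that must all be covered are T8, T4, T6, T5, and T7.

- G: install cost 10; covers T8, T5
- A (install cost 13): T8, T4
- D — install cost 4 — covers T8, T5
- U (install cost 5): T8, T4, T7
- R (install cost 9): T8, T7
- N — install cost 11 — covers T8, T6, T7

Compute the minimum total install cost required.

20

Choose D, U, and N: together they cover T8, T4, T6, T5, T7 — every target.
Total install cost: 4 + 5 + 11 = 20.
No cover costs less than 20.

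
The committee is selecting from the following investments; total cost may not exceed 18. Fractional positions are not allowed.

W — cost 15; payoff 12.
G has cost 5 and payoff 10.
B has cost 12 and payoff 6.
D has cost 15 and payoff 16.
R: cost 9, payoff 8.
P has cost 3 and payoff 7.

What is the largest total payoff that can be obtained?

Allowing fractional choices, the relaxed optimum would be about 27.7, but investments are indivisible.
G + R + P: cost 5 + 9 + 3 = 17 ≤ 18, payoff 10 + 8 + 7 = 25.
D + P: cost 15 + 3 = 18 ≤ 18, payoff 16 + 7 = 23.
W + P: cost 15 + 3 = 18 ≤ 18, payoff 12 + 7 = 19.
Best is G, R, and P with total payoff 25.

25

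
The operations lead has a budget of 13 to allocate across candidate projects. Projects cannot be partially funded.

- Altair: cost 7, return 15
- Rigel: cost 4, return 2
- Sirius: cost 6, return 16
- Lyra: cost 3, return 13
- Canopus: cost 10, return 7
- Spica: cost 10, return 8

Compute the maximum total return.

31

Treat it as a binary knapsack problem.
Take Altair and Sirius: cost 7 + 6 = 13 ≤ 13, return 15 + 16 = 31.
No feasible combination exceeds this.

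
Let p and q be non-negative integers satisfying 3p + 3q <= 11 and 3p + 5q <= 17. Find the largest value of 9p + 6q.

(p,q)=(3,0): 3·3+3·0=9≤11, 3·3+5·0=9≤17, objective 27.
(p,q)=(2,1): 3·2+3·1=9≤11, 3·2+5·1=11≤17, objective 24.
(p,q)=(2,0): 3·2+3·0=6≤11, 3·2+5·0=6≤17, objective 18.
The best lattice point is (3,0), giving 27.

27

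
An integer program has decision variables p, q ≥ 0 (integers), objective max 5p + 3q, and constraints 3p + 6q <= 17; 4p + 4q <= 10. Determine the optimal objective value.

(p,q)=(2,0) is feasible, giving 10.
(p,q)=(1,1) is feasible, giving 8.
(p,q)=(1,0) is feasible, giving 5.
Maximum is 10 at (p,q)=(2,0).

10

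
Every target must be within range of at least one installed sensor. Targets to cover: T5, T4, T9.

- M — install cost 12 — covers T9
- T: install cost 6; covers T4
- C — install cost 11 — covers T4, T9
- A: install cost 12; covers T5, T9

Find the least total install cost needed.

Choose T and A: together they cover T5, T4, T9 — every target.
Total install cost: 6 + 12 = 18.

18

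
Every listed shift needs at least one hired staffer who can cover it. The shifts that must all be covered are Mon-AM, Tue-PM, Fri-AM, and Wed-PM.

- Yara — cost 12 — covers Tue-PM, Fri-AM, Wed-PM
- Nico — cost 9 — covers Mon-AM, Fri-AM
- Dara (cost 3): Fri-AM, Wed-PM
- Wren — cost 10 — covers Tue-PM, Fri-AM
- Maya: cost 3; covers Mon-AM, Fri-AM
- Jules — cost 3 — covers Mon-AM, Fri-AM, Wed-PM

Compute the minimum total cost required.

13

This is an integer covering problem.
Choose Wren and Jules: together they cover Mon-AM, Tue-PM, Fri-AM, Wed-PM — every shift.
Total cost: 10 + 3 = 13.
No cover costs less than 13.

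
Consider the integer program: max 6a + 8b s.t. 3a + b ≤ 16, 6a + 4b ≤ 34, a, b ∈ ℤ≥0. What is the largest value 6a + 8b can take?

Relaxing integrality, the LP optimum is 68.00 at (a,b) = (0, 8.5), which is not an integer point.
(a,b)=(0,8): 3·0+1·8=8≤16, 6·0+4·8=32≤34, objective 64.
(a,b)=(1,7): 3·1+1·7=10≤16, 6·1+4·7=34≤34, objective 62.
The best lattice point is (0,8), giving 64.

64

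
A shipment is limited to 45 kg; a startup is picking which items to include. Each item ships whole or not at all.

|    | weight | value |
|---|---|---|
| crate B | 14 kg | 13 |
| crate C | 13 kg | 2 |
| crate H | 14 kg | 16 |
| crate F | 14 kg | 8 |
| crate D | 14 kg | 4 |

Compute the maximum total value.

Allowing fractional choices, the relaxed optimum would be about 37.9, but items are indivisible.
crate B + crate C + crate H: weight 14 + 13 + 14 = 41 ≤ 45, value 13 + 2 + 16 = 31.
crate B + crate H + crate D: weight 14 + 14 + 14 = 42 ≤ 45, value 13 + 16 + 4 = 33.
crate B + crate H + crate F: weight 14 + 14 + 14 = 42 ≤ 45, value 13 + 16 + 8 = 37.
Best is crate B, crate H, and crate F with total value 37.

37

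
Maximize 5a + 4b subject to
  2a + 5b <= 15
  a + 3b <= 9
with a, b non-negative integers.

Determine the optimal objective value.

35

Relaxing integrality, the LP optimum is 37.50 at (a,b) = (7.5, 0), which is not an integer point.
(a,b)=(7,0): 2·7+5·0=14≤15, 1·7+3·0=7≤9, objective 35.
(a,b)=(6,0): 2·6+5·0=12≤15, 1·6+3·0=6≤9, objective 30.
Maximum is 35 at (a,b)=(7,0).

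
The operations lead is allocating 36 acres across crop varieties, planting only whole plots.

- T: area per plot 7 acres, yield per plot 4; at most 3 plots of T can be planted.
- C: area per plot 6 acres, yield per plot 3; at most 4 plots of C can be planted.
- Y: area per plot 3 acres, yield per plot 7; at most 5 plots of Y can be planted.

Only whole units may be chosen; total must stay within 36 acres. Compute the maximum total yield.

47

Y has the best ratio (7/3); taking only Y gives at most 5×7 = 35 (stopped by the supply cap of 5).
Mixing does better — 3×T and 5×Y: area 36 ≤ 36, yield 3·4 + 5·7 = 47.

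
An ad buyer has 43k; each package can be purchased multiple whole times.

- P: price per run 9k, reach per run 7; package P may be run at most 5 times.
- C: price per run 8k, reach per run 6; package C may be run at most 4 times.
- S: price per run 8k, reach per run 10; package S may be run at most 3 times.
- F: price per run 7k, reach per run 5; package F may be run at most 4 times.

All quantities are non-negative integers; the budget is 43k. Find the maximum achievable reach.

This is a bounded integer knapsack.
S has the best ratio (10/8); taking only S gives at most 3×10 = 30 (stopped by the supply cap of 3).
Mixing does better — 2×P and 3×S: price 42 ≤ 43, reach 2·7 + 3·10 = 44.

44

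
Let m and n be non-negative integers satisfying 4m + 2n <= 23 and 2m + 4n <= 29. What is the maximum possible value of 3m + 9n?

63

(m,n)=(0,7) is feasible, giving 63.
(m,n)=(1,6) is feasible, giving 57.
(m,n)=(0,6) is feasible, giving 54.
The best lattice point is (0,7), giving 63.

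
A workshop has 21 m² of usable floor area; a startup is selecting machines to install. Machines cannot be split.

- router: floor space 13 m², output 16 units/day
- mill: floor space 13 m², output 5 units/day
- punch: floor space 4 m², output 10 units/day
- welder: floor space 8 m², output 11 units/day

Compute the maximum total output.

27

punch + welder: floor space 4 + 8 = 12 ≤ 21, output 10 + 11 = 21.
router + welder: floor space 13 + 8 = 21 ≤ 21, output 16 + 11 = 27.
router + punch: floor space 13 + 4 = 17 ≤ 21, output 16 + 10 = 26.
Best is router and welder with total output 27.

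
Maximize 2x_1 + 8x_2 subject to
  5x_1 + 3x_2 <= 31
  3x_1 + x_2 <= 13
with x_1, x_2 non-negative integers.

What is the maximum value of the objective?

(x_1,x_2)=(0,10): 5·0+3·10=30≤31, 3·0+1·10=10≤13, objective 80.
(x_1,x_2)=(0,9): 5·0+3·9=27≤31, 3·0+1·9=9≤13, objective 72.
Maximum is 80 at (x_1,x_2)=(0,10).

80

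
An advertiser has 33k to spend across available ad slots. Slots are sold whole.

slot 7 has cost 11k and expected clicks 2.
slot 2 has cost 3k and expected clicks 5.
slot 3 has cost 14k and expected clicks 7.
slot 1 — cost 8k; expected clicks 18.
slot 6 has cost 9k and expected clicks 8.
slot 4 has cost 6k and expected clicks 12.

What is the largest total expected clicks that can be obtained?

Treat it as a binary knapsack problem.
Allowing fractional choices, the relaxed optimum would be about 46.5, but ad slots are indivisible.
slot 2 + slot 1 + slot 6 + slot 4: cost 3 + 8 + 9 + 6 = 26 ≤ 33, expected clicks 5 + 18 + 8 + 12 = 43.
slot 2 + slot 3 + slot 1 + slot 4: cost 3 + 14 + 8 + 6 = 31 ≤ 33, expected clicks 5 + 7 + 18 + 12 = 42.
Best is slot 2, slot 1, slot 6, and slot 4 with total expected clicks 43.

43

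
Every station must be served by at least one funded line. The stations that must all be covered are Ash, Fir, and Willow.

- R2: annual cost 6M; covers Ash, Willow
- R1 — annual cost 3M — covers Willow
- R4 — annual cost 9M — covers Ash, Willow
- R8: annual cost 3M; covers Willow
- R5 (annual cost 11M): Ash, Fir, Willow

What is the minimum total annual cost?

11

The greedy cost-per-new-station heuristic would pick R2 and R5 for 17, but a cheaper cover exists.
R5 alone covers Ash, Fir, Willow — every station.
Total annual cost: 11.
No cover costs less than 11.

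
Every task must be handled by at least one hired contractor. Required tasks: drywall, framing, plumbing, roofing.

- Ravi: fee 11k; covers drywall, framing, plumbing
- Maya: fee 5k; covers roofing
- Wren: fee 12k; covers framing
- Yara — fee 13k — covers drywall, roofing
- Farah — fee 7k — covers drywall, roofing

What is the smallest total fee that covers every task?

16

This is a weighted set-cover instance.
The greedy cost-per-new-task heuristic would pick Farah and Ravi for 18, but a cheaper cover exists.
Choose Ravi and Maya: together they cover drywall, framing, plumbing, roofing — every task.
Total fee: 11 + 5 = 16.
No cover costs less than 16.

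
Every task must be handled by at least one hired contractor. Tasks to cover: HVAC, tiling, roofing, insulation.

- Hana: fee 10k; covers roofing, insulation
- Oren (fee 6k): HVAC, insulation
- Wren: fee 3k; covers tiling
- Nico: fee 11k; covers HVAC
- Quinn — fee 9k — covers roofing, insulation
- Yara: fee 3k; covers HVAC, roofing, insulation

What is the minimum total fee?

6

Choose Wren and Yara: together they cover HVAC, tiling, roofing, insulation — every task.
Total fee: 3 + 3 = 6.
No cover costs less than 6.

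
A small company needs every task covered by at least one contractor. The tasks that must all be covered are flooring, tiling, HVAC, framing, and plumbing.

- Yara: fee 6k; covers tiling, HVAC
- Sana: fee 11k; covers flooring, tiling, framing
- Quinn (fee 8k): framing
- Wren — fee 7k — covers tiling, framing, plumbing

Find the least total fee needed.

24

This is an integer covering problem.
Choose Yara, Sana, and Wren: together they cover flooring, tiling, HVAC, framing, plumbing — every task.
Total fee: 6 + 11 + 7 = 24.
No cover costs less than 24.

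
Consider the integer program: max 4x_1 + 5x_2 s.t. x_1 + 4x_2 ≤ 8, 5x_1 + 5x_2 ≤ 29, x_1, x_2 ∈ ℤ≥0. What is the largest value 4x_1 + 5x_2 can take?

21

(x_1,x_2)=(4,1): 1·4+4·1=8≤8, 5·4+5·1=25≤29, objective 21.
(x_1,x_2)=(5,0): 1·5+4·0=5≤8, 5·5+5·0=25≤29, objective 20.
(x_1,x_2)=(3,1): 1·3+4·1=7≤8, 5·3+5·1=20≤29, objective 17.
(x_1,x_2)=(4,0): 1·4+4·0=4≤8, 5·4+5·0=20≤29, objective 16.
No feasible integer point exceeds 21.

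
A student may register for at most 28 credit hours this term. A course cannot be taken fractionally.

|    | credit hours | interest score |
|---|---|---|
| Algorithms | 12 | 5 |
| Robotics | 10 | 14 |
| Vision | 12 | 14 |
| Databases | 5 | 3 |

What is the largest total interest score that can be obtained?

31

Allowing fractional choices, the relaxed optimum would be about 31.4, but courses are indivisible.
Robotics + Vision: credit hours 10 + 12 = 22 ≤ 28, interest score 14 + 14 = 28.
Robotics + Vision + Databases: credit hours 10 + 12 + 5 = 27 ≤ 28, interest score 14 + 14 + 3 = 31.
Algorithms + Robotics + Databases: credit hours 12 + 10 + 5 = 27 ≤ 28, interest score 5 + 14 + 3 = 22.
Best is Robotics, Vision, and Databases with total interest score 31.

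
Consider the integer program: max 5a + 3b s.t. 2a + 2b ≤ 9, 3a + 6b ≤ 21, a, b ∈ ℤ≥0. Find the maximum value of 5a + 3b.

20

Relaxing integrality, the LP optimum is 22.50 at (a,b) = (4.5, 0), which is not an integer point.
(a,b)=(4,0): 2·4+2·0=8≤9, 3·4+6·0=12≤21, objective 20.
(a,b)=(3,1): 2·3+2·1=8≤9, 3·3+6·1=15≤21, objective 18.
(a,b)=(3,0): 2·3+2·0=6≤9, 3·3+6·0=9≤21, objective 15.
Maximum is 20 at (a,b)=(4,0).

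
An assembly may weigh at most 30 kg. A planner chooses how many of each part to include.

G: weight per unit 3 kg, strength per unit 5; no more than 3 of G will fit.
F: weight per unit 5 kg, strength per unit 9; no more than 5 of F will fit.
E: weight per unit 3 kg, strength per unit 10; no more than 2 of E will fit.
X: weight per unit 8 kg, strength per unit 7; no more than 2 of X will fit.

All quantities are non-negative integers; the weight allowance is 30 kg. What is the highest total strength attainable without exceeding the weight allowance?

62

This is a bounded integer knapsack.
E has the best ratio (10/3); taking only E gives at most 2×10 = 20 (stopped by the supply cap of 2).
Mixing does better — 3×G, 3×F, and 2×E: weight 30 ≤ 30, strength 3·5 + 3·9 + 2·10 = 62.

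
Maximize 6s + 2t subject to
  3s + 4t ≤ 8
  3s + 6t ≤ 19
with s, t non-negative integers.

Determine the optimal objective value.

The continuous relaxation peaks at (2.67, 0) with value 16.00; rounding to a feasible lattice point costs some objective.
(s,t)=(2,0): 3·2+4·0=6≤8, 3·2+6·0=6≤19, objective 12.
(s,t)=(1,1): 3·1+4·1=7≤8, 3·1+6·1=9≤19, objective 8.
No feasible integer point exceeds 12.

12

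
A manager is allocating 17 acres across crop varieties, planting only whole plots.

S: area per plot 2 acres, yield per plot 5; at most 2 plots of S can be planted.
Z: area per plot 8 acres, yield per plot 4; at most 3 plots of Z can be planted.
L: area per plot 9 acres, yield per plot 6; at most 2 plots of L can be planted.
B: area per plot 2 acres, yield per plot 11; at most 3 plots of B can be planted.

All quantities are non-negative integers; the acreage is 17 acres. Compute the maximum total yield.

44

Take 1×S, 1×L, and 3×B: area 17 ≤ 17, yield 1·5 + 1·6 + 3·11 = 44.
B has the best ratio (11/2) and is taken to its limit of 3; remaining capacity is filled optimally with the others.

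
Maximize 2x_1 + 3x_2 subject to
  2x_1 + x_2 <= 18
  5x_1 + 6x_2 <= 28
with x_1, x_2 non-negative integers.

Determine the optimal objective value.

(x_1,x_2)=(2,3): 2·2+1·3=7≤18, 5·2+6·3=28≤28, objective 13.
(x_1,x_2)=(0,4): 2·0+1·4=4≤18, 5·0+6·4=24≤28, objective 12.
The best lattice point is (2,3), giving 13.

13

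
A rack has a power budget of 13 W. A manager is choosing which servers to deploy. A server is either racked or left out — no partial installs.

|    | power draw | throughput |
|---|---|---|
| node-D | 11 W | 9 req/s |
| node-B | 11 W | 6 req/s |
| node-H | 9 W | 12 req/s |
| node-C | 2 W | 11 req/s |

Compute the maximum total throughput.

Take node-H and node-C: power draw 9 + 2 = 11 ≤ 13, throughput 12 + 11 = 23.
No other feasible combination does better.

23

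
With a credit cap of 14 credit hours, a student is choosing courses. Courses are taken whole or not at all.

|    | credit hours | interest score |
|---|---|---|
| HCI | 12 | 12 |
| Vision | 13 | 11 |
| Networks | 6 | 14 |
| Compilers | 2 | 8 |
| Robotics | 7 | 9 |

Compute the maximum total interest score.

23

This is an integer program with binary decision variables.
Allowing fractional choices, the relaxed optimum would be about 29.7, but courses are indivisible.
Networks + Robotics: credit hours 6 + 7 = 13 ≤ 14, interest score 14 + 9 = 23.
HCI + Compilers: credit hours 12 + 2 = 14 ≤ 14, interest score 12 + 8 = 20.
Networks + Compilers: credit hours 6 + 2 = 8 ≤ 14, interest score 14 + 8 = 22.
Best is Networks and Robotics with total interest score 23.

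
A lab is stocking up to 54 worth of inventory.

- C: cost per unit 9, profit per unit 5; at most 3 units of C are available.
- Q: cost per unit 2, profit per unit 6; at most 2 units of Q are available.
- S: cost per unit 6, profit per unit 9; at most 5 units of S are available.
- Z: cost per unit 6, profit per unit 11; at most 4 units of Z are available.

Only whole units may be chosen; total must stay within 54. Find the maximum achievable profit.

92

This is a bounded integer knapsack.
Take 2×Q, 4×S, and 4×Z: cost 52 ≤ 54, profit 2·6 + 4·9 + 4·11 = 92.
Q has the best ratio (6/2) and is taken to its limit of 2; remaining capacity is filled optimally with the others.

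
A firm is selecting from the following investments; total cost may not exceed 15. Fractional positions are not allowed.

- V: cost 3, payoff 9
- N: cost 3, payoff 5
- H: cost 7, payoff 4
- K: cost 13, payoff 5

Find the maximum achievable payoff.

Allowing fractional choices, the relaxed optimum would be about 18.8, but investments are indivisible.
V + H: cost 3 + 7 = 10 ≤ 15, payoff 9 + 4 = 13.
V + N + H: cost 3 + 3 + 7 = 13 ≤ 15, payoff 9 + 5 + 4 = 18.
V + N: cost 3 + 3 = 6 ≤ 15, payoff 9 + 5 = 14.
Best is V, N, and H with total payoff 18.

18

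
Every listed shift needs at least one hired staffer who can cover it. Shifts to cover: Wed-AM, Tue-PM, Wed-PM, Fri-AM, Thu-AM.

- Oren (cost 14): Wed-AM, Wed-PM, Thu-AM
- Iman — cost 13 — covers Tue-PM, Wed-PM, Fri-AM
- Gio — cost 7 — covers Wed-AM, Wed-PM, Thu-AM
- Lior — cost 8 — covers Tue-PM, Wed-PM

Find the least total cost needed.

20

Choose Iman and Gio: together they cover Wed-AM, Tue-PM, Wed-PM, Fri-AM, Thu-AM — every shift.
Total cost: 13 + 7 = 20.
No cover costs less than 20.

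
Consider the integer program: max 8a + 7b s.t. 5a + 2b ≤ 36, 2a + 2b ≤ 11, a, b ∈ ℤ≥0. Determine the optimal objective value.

40

The continuous relaxation peaks at (5.5, 0) with value 44.00; rounding to a feasible lattice point costs some objective.
(a,b)=(5,0): 5·5+2·0=25≤36, 2·5+2·0=10≤11, objective 40.
(a,b)=(4,1): 5·4+2·1=22≤36, 2·4+2·1=10≤11, objective 39.
(a,b)=(4,0): 5·4+2·0=20≤36, 2·4+2·0=8≤11, objective 32.
Maximum is 40 at (a,b)=(5,0).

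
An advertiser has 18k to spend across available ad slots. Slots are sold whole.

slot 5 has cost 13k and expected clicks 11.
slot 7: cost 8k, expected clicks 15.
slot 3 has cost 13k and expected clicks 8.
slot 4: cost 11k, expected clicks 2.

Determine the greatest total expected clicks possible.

Allowing fractional choices, the relaxed optimum would be about 23.5, but ad slots are indivisible.
slot 3: cost 13 ≤ 18, expected clicks 8.
slot 7: cost 8 ≤ 18, expected clicks 15.
slot 5: cost 13 ≤ 18, expected clicks 11.
Best is slot 7 with total expected clicks 15.

15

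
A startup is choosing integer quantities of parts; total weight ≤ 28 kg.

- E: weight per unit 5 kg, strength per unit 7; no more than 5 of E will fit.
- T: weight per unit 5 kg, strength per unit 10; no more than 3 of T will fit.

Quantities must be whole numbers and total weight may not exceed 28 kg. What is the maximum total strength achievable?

This is a bounded integer knapsack.
T has the best ratio (10/5); taking only T gives at most 3×10 = 30 (stopped by the supply cap of 3).
Mixing does better — 2×E and 3×T: weight 25 ≤ 28, strength 2·7 + 3·10 = 44.

44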